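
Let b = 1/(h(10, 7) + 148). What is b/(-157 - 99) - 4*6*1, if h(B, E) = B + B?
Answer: -1032193/43008 ≈ -24.000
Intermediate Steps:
h(B, E) = 2*B
b = 1/168 (b = 1/(2*10 + 148) = 1/(20 + 148) = 1/168 ≈ 0.0059524)
b/(-157 - 99) - 4*6*1 = 1/(168*(-157 - 99)) - 4*6*1 = (1/168)/(-256) - 24*1 = (1/168)*(-1/256) - 24 = -1/43008 - 24 = -1032193/43008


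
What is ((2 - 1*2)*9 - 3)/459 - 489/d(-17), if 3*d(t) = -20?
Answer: 224431/3060 ≈ 73.344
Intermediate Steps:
d(t) = -20/3 (d(t) = (1/3)*(-20) = -20/3)
((2 - 1*2)*9 - 3)/459 - 489/d(-17) = ((2 - 1*2)*9 - 3)/459 - 489/(-20/3) = ((2 - 2)*9 - 3)*(1/459) - 489*(-3/20) = (0*9 - 3)*(1/459) + 1467/20 = (0 - 3)*(1/459) + 1467/20 = -3*1/459 + 1467/20 = -1/153 + 1467/20 = 224431/3060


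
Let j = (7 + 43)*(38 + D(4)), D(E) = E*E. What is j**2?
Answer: 7290000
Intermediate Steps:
D(E) = E**2
j = 2700 (j = (7 + 43)*(38 + 4**2) = 50*(38 + 16) = 50*54 = 2700)
j**2 = 2700**2 = 7290000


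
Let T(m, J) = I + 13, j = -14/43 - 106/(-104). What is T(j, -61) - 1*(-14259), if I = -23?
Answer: 14249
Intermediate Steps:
j = 1551/2236 (j = -14*1/43 - 106*(-1/104) = -14/43 + 53/52 = 1551/2236 ≈ 0.69365)
T(m, J) = -10 (T(m, J) = -23 + 13 = -10)
T(j, -61) - 1*(-14259) = -10 - 1*(-14259) = -10 + 14259 = 14249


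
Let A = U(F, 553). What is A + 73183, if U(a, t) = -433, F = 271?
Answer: 72750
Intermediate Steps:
A = -433
A + 73183 = -433 + 73183 = 72750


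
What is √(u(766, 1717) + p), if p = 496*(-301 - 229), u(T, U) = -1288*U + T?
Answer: I*√2473610 ≈ 1572.8*I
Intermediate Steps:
u(T, U) = T - 1288*U
p = -262880 (p = 496*(-530) = -262880)
√(u(766, 1717) + p) = √((766 - 1288*1717) - 262880) = √((766 - 2211496) - 262880) = √(-2210730 - 262880) = √(-2473610) = I*√2473610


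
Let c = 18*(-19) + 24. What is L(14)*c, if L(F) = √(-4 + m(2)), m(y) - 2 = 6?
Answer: -636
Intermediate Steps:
m(y) = 8 (m(y) = 2 + 6 = 8)
c = -318 (c = -342 + 24 = -318)
L(F) = 2 (L(F) = √(-4 + 8) = √4 = 2)
L(14)*c = 2*(-318) = -636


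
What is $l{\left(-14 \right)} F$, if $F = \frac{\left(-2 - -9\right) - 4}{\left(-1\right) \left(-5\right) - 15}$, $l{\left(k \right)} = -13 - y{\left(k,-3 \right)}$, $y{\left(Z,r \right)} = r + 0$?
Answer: $3$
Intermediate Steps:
$y{\left(Z,r \right)} = r$
$l{\left(k \right)} = -10$ ($l{\left(k \right)} = -13 - -3 = -13 + 3 = -10$)
$F = - \frac{3}{10}$ ($F = \frac{\left(-2 + 9\right) - 4}{5 - 15} = \frac{7 - 4}{-10} = 3 \left(- \frac{1}{10}\right) = - \frac{3}{10} \approx -0.3$)
$l{\left(-14 \right)} F = \left(-10\right) \left(- \frac{3}{10}\right) = 3$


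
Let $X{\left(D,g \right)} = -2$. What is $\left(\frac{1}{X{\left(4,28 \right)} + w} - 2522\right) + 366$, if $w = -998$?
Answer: $- \frac{2156001}{1000} \approx -2156.0$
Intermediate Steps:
$\left(\frac{1}{X{\left(4,28 \right)} + w} - 2522\right) + 366 = \left(\frac{1}{-2 - 998} - 2522\right) + 366 = \left(\frac{1}{-1000} - 2522\right) + 366 = \left(- \frac{1}{1000} - 2522\right) + 366 = - \frac{2522001}{1000} + 366 = - \frac{2156001}{1000}$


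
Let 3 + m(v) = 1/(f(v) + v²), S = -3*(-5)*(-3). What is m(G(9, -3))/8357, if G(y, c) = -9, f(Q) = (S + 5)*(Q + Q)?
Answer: -2402/6693957 ≈ -0.00035883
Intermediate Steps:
S = -45 (S = 15*(-3) = -45)
f(Q) = -80*Q (f(Q) = (-45 + 5)*(Q + Q) = -80*Q)
m(v) = -3 + 1/(v² - 80*v) (m(v) = -3 + 1/(-80*v + v²) = -3 + 1/(v² - 80*v))
m(G(9, -3))/8357 = ((1 - 3*(-9)² + 240*(-9))/((-9)*(-80 - 9)))/8357 = -⅑*(1 - 3*81 - 2160)/(-89)*(1/8357) = -⅑*(-1/89)*(1 - 243 - 2160)*(1/8357) = -⅑*(-1/89)*(-2402)*(1/8357) = -2402/801*1/8357 = -2402/6693957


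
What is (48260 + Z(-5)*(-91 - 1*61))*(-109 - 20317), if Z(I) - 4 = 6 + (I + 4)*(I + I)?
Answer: -923663720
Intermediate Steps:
Z(I) = 10 + 2*I*(4 + I) (Z(I) = 4 + (6 + (I + 4)*(I + I)) = 4 + (6 + (4 + I)*(2*I)) = 4 + (6 + 2*I*(4 + I)) = 10 + 2*I*(4 + I))
(48260 + Z(-5)*(-91 - 1*61))*(-109 - 20317) = (48260 + (10 + 2*(-5)² + 8*(-5))*(-91 - 1*61))*(-109 - 20317) = (48260 + (10 + 2*25 - 40)*(-91 - 61))*(-20426) = (48260 + (10 + 50 - 40)*(-152))*(-20426) = (48260 + 20*(-152))*(-20426) = (48260 - 3040)*(-20426) = 45220*(-20426) = -923663720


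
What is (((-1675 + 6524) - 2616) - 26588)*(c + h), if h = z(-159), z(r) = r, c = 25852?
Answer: -625753015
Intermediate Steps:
h = -159
(((-1675 + 6524) - 2616) - 26588)*(c + h) = (((-1675 + 6524) - 2616) - 26588)*(25852 - 159) = ((4849 - 2616) - 26588)*25693 = (2233 - 26588)*25693 = -24355*25693 = -625753015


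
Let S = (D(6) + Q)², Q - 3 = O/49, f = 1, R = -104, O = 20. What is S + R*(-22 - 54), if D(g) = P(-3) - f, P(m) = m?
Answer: 18978345/2401 ≈ 7904.4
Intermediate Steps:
D(g) = -4 (D(g) = -3 - 1*1 = -3 - 1 = -4)
Q = 167/49 (Q = 3 + 20/49 = 167/49 ≈ 3.4082)
S = 841/2401 (S = (-4 + 167/49)² = (-29/49)² = 841/2401 ≈ 0.35027)
S + R*(-22 - 54) = 841/2401 - 104*(-22 - 54) = 841/2401 - 104*(-76) = 841/2401 + 7904 = 18978345/2401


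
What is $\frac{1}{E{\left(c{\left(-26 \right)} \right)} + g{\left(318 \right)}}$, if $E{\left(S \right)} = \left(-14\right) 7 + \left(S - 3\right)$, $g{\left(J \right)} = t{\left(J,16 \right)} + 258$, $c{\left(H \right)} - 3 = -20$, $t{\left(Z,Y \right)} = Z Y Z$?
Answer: $\frac{1}{1618124} \approx 6.18 \cdot 10^{-7}$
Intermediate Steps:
$t{\left(Z,Y \right)} = Y Z^{2}$ ($t{\left(Z,Y \right)} = Y Z Z = Y Z^{2}$)
$c{\left(H \right)} = -17$ ($c{\left(H \right)} = 3 - 20 = -17$)
$g{\left(J \right)} = 258 + 16 J^{2}$ ($g{\left(J \right)} = 16 J^{2} + 258 = 258 + 16 J^{2}$)
$E{\left(S \right)} = -101 + S$ ($E{\left(S \right)} = -98 + \left(S - 3\right) = -98 + \left(-3 + S\right) = -101 + S$)
$\frac{1}{E{\left(c{\left(-26 \right)} \right)} + g{\left(318 \right)}} = \frac{1}{\left(-101 - 17\right) + \left(258 + 16 \cdot 318^{2}\right)} = \frac{1}{-118 + \left(258 + 16 \cdot 101124\right)} = \frac{1}{-118 + \left(258 + 1617984\right)} = \frac{1}{-118 + 1618242} = \frac{1}{1618124}$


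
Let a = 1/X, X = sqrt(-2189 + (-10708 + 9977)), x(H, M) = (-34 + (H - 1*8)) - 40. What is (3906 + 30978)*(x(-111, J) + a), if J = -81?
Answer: -6732612 - 8721*I*sqrt(730)/365 ≈ -6.7326e+6 - 645.56*I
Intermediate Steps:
x(H, M) = -82 + H (x(H, M) = (-34 + (H - 8)) - 40 = (-34 + (-8 + H)) - 40 = (-42 + H) - 40 = -82 + H)
X = 2*I*sqrt(730) (X = sqrt(-2189 - 731) = sqrt(-2920) = 2*I*sqrt(730) ≈ 54.037*I)
a = -I*sqrt(730)/1460 (a = 1/(2*I*sqrt(730)) = -I*sqrt(730)/1460 ≈ -0.018506*I)
(3906 + 30978)*(x(-111, J) + a) = (3906 + 30978)*((-82 - 111) - I*sqrt(730)/1460) = 34884*(-193 - I*sqrt(730)/1460) = -6732612 - 8721*I*sqrt(730)/365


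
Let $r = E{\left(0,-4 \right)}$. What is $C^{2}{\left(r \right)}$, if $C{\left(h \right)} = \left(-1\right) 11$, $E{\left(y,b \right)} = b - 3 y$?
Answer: $121$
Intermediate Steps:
$r = -4$ ($r = -4 - 0 = -4 + 0 = -4$)
$C{\left(h \right)} = -11$
$C^{2}{\left(r \right)} = \left(-11\right)^{2} = 121$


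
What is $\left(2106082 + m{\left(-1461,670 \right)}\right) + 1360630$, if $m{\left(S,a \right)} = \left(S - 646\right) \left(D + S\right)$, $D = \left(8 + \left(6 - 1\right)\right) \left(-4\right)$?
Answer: $6654603$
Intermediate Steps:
$D = -52$ ($D = \left(8 + 5\right) \left(-4\right) = 13 \left(-4\right) = -52$)
$m{\left(S,a \right)} = \left(-646 + S\right) \left(-52 + S\right)$ ($m{\left(S,a \right)} = \left(S - 646\right) \left(-52 + S\right) = \left(-646 + S\right) \left(-52 + S\right)$)
$\left(2106082 + m{\left(-1461,670 \right)}\right) + 1360630 = \left(2106082 + \left(33592 + \left(-1461\right)^{2} - -1019778\right)\right) + 1360630 = \left(2106082 + \left(33592 + 2134521 + 1019778\right)\right) + 1360630 = \left(2106082 + 3187891\right) + 1360630 = 5293973 + 1360630 = 6654603$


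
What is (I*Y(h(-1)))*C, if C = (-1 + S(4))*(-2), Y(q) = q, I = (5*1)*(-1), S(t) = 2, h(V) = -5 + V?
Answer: -60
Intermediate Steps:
I = -5 (I = 5*(-1) = -5)
C = -2 (C = (-1 + 2)*(-2) = 1*(-2) = -2)
(I*Y(h(-1)))*C = -5*(-5 - 1)*(-2) = -5*(-6)*(-2) = 30*(-2) = -60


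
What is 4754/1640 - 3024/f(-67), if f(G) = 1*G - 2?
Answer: 881231/18860 ≈ 46.725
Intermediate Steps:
f(G) = -2 + G (f(G) = G - 2 = -2 + G)
4754/1640 - 3024/f(-67) = 4754/1640 - 3024/(-2 - 67) = 4754*(1/1640) - 3024/(-69) = 2377/820 - 3024*(-1/69) = 2377/820 + 1008/23 = 881231/18860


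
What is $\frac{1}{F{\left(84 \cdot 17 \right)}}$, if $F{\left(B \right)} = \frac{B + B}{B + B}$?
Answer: $1$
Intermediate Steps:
$F{\left(B \right)} = 1$ ($F{\left(B \right)} = \frac{2 B}{2 B} = 2 B \frac{1}{2 B} = 1$)
$\frac{1}{F{\left(84 \cdot 17 \right)}} = 1^{-1} = 1$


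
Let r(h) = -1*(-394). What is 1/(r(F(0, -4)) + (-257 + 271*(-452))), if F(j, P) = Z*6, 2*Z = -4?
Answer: -1/122355 ≈ -8.1729e-6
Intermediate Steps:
Z = -2 (Z = (½)*(-4) = -2)
F(j, P) = -12 (F(j, P) = -2*6 = -12)
r(h) = 394
1/(r(F(0, -4)) + (-257 + 271*(-452))) = 1/(394 + (-257 + 271*(-452))) = 1/(394 + (-257 - 122492)) = 1/(394 - 122749) = 1/(-122355) = -1/122355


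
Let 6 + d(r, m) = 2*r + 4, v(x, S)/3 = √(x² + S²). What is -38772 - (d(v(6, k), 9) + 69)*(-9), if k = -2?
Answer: -38169 + 108*√10 ≈ -37828.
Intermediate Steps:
v(x, S) = 3*√(S² + x²) (v(x, S) = 3*√(x² + S²) = 3*√(S² + x²))
d(r, m) = -2 + 2*r (d(r, m) = -6 + (2*r + 4) = -6 + (4 + 2*r) = -2 + 2*r)
-38772 - (d(v(6, k), 9) + 69)*(-9) = -38772 - ((-2 + 2*(3*√((-2)² + 6²))) + 69)*(-9) = -38772 - ((-2 + 2*(3*√(4 + 36))) + 69)*(-9) = -38772 - ((-2 + 2*(3*√40)) + 69)*(-9) = -38772 - ((-2 + 2*(3*(2*√10))) + 69)*(-9) = -38772 - ((-2 + 2*(6*√10)) + 69)*(-9) = -38772 - ((-2 + 12*√10) + 69)*(-9) = -38772 - (67 + 12*√10)*(-9) = -38772 - (-603 - 108*√10) = -38772 + (603 + 108*√10) = -38169 + 108*√10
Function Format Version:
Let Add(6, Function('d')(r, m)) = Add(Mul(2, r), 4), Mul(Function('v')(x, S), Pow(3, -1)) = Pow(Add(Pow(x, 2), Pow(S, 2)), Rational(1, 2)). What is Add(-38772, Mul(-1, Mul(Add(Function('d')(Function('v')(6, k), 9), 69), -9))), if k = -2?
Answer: Add(-38169, Mul(108, Pow(10, Rational(1, 2)))) ≈ -37828.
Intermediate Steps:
Function('v')(x, S) = Mul(3, Pow(Add(Pow(S, 2), Pow(x, 2)), Rational(1, 2))) (Function('v')(x, S) = Mul(3, Pow(Add(Pow(x, 2), Pow(S, 2)), Rational(1, 2))) = Mul(3, Pow(Add(Pow(S, 2), Pow(x, 2)), Rational(1, 2))))
Function('d')(r, m) = Add(-2, Mul(2, r)) (Function('d')(r, m) = Add(-6, Add(Mul(2, r), 4)) = Add(-6, Add(4, Mul(2, r))) = Add(-2, Mul(2, r)))
Add(-38772, Mul(-1, Mul(Add(Function('d')(Function('v')(6, k), 9), 69), -9))) = Add(-38772, Mul(-1, Mul(Add(Add(-2, Mul(2, Mul(3, Pow(Add(Pow(-2, 2), Pow(6, 2)), Rational(1, 2))))), 69), -9))) = Add(-38772, Mul(-1, Mul(Add(Add(-2, Mul(2, Mul(3, Pow(Add(4, 36), Rational(1, 2))))), 69), -9))) = Add(-38772, Mul(-1, Mul(Add(Add(-2, Mul(2, Mul(3, Pow(40, Rational(1, 2))))), 69), -9))) = Add(-38772, Mul(-1, Mul(Add(Add(-2, Mul(2, Mul(3, Mul(2, Pow(10, Rational(1, 2)))))), 69), -9))) = Add(-38772, Mul(-1, Mul(Add(Add(-2, Mul(2, Mul(6, Pow(10, Rational(1, 2))))), 69), -9))) = Add(-38772, Mul(-1, Mul(Add(Add(-2, Mul(12, Pow(10, Rational(1, 2)))), 69), -9))) = Add(-38772, Mul(-1, Mul(Add(67, Mul(12, Pow(10, Rational(1, 2)))), -9))) = Add(-38772, Mul(-1, Add(-603, Mul(-108, Pow(10, Rational(1, 2)))))) = Add(-38772, Add(603, Mul(108, Pow(10, Rational(1, 2))))) = Add(-38169, Mul(108, Pow(10, Rational(1, 2))))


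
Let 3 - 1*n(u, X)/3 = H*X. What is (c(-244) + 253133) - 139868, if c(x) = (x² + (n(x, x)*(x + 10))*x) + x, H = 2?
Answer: 84274965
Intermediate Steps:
n(u, X) = 9 - 6*X
c(x) = x + x² + x*(9 - 6*x)*(10 + x) (c(x) = (x² + ((9 - 6*x)*(x + 10))*x) + x = (x² + ((9 - 6*x)*(10 + x))*x) + x = (x² + x*(9 - 6*x)*(10 + x)) + x = x + x² + x*(9 - 6*x)*(10 + x))
(c(-244) + 253133) - 139868 = (-244*(91 - 50*(-244) - 6*(-244)²) + 253133) - 139868 = (-244*(91 + 12200 - 6*59536) + 253133) - 139868 = (-244*(91 + 12200 - 357216) + 253133) - 139868 = (-244*(-344925) + 253133) - 139868 = (84161700 + 253133) - 139868 = 84414833 - 139868 = 84274965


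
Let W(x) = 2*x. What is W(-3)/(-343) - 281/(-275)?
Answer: 98033/94325 ≈ 1.0393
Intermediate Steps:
W(-3)/(-343) - 281/(-275) = (2*(-3))/(-343) - 281/(-275) = -6*(-1/343) - 281*(-1/275) = 6/343 + 281/275 = 98033/94325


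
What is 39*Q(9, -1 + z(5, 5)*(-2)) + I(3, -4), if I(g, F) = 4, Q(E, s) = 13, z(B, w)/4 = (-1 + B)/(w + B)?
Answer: 511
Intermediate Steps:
z(B, w) = 4*(-1 + B)/(B + w) (z(B, w) = 4*((-1 + B)/(w + B)) = 4*((-1 + B)/(B + w)) = 4*(-1 + B)/(B + w))
39*Q(9, -1 + z(5, 5)*(-2)) + I(3, -4) = 39*13 + 4 = 507 + 4 = 511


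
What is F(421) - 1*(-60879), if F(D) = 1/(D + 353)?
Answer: 47120347/774 ≈ 60879.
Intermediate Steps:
F(D) = 1/(353 + D)
F(421) - 1*(-60879) = 1/(353 + 421) - 1*(-60879) = 1/774 + 60879 = 47120347/774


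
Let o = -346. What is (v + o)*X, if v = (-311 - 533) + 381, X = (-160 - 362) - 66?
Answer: 475692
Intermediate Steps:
X = -588 (X = -522 - 66 = -588)
v = -463 (v = -844 + 381 = -463)
(v + o)*X = (-463 - 346)*(-588) = -809*(-588) = 475692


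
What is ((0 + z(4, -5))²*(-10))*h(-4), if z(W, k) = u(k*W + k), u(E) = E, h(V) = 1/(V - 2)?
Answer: 3125/3 ≈ 1041.7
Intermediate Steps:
h(V) = 1/(-2 + V)
z(W, k) = k + W*k (z(W, k) = k*W + k = W*k + k = k + W*k)
((0 + z(4, -5))²*(-10))*h(-4) = ((0 - 5*(1 + 4))²*(-10))/(-2 - 4) = ((0 - 5*5)²*(-10))/(-6) = ((0 - 25)²*(-10))*(-⅙) = ((-25)²*(-10))*(-⅙) = (625*(-10))*(-⅙) = -6250*(-⅙) = 3125/3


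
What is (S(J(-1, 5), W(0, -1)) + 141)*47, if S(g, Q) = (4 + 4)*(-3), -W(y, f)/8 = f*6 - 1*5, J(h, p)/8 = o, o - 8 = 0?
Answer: 5499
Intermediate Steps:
o = 8 (o = 8 + 0 = 8)
J(h, p) = 64 (J(h, p) = 8*8 = 64)
W(y, f) = 40 - 48*f (W(y, f) = -8*(f*6 - 1*5) = -8*(6*f - 5) = -8*(-5 + 6*f) = 40 - 48*f)
S(g, Q) = -24 (S(g, Q) = 8*(-3) = -24)
(S(J(-1, 5), W(0, -1)) + 141)*47 = (-24 + 141)*47 = 117*47 = 5499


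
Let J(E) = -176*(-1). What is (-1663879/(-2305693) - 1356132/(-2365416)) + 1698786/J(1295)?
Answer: 193047734287126271/19997718082056 ≈ 9653.5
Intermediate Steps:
J(E) = 176
(-1663879/(-2305693) - 1356132/(-2365416)) + 1698786/J(1295) = (-1663879/(-2305693) - 1356132/(-2365416)) + 1698786/176 = (-1663879*(-1/2305693) - 1356132*(-1/2365416)) + 1698786*(1/176) = (1663879/2305693 + 113011/197118) + 849393/88 = 588549172345/454493592774 + 849393/88 = 193047734287126271/19997718082056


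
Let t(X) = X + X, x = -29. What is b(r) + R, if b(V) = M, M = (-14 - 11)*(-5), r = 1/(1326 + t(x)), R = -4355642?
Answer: -4355517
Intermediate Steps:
t(X) = 2*X
r = 1/1268 (r = 1/(1326 + 2*(-29)) = 1/(1326 - 58) = 1/1268 ≈ 0.00078864)
M = 125 (M = -25*(-5) = 125)
b(V) = 125
b(r) + R = 125 - 4355642 = -4355517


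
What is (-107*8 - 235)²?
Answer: 1190281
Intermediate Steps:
(-107*8 - 235)² = (-856 - 235)² = (-1091)² = 1190281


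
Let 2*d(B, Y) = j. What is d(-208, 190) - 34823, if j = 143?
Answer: -69503/2 ≈ -34752.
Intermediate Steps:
d(B, Y) = 143/2 (d(B, Y) = (1/2)*143 = 143/2)
d(-208, 190) - 34823 = 143/2 - 34823 = -69503/2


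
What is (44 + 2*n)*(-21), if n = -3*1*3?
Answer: -546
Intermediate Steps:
n = -9 (n = -3*3 = -9)
(44 + 2*n)*(-21) = (44 + 2*(-9))*(-21) = (44 - 18)*(-21) = 26*(-21) = -546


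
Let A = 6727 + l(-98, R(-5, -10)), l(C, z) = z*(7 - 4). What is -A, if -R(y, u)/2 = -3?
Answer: -6745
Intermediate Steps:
R(y, u) = 6 (R(y, u) = -2*(-3) = 6)
l(C, z) = 3*z (l(C, z) = z*3 = 3*z)
A = 6745 (A = 6727 + 3*6 = 6727 + 18 = 6745)
-A = -1*6745 = -6745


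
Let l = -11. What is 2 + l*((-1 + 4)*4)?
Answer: -130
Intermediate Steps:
2 + l*((-1 + 4)*4) = 2 - 11*(-1 + 4)*4 = 2 - 33*4 = 2 - 11*12 = 2 - 132 = -130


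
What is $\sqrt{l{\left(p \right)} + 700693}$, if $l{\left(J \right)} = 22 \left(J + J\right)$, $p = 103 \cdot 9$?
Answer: $\sqrt{741481} \approx 861.09$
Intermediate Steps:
$p = 927$
$l{\left(J \right)} = 44 J$ ($l{\left(J \right)} = 22 \cdot 2 J = 44 J$)
$\sqrt{l{\left(p \right)} + 700693} = \sqrt{44 \cdot 927 + 700693} = \sqrt{40788 + 700693} = \sqrt{741481}$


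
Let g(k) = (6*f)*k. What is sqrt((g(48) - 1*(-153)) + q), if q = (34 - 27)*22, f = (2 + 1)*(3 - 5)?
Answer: 7*I*sqrt(29) ≈ 37.696*I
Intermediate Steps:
f = -6 (f = 3*(-2) = -6)
g(k) = -36*k (g(k) = (6*(-6))*k = -36*k)
q = 154 (q = 7*22 = 154)
sqrt((g(48) - 1*(-153)) + q) = sqrt((-36*48 - 1*(-153)) + 154) = sqrt((-1728 + 153) + 154) = sqrt(-1575 + 154) = sqrt(-1421) = 7*I*sqrt(29)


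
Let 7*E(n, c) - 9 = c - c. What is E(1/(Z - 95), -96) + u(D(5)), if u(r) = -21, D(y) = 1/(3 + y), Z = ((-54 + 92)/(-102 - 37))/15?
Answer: -138/7 ≈ -19.714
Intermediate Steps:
Z = -38/2085 (Z = (38/(-139))*(1/15) = (38*(-1/139))*(1/15) = -38/139*1/15 = -38/2085 ≈ -0.018225)
E(n, c) = 9/7 (E(n, c) = 9/7 + (c - c)/7 = 9/7 + (1/7)*0 = 9/7 + 0 = 9/7)
E(1/(Z - 95), -96) + u(D(5)) = 9/7 - 21 = -138/7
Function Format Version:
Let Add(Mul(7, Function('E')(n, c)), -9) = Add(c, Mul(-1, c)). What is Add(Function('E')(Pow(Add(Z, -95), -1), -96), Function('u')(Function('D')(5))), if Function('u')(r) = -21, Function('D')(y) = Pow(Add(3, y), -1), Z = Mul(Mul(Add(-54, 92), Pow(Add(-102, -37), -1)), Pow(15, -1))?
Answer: Rational(-138, 7) ≈ -19.714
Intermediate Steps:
Z = Rational(-38, 2085) (Z = Mul(Mul(38, Pow(-139, -1)), Rational(1, 15)) = Mul(Mul(38, Rational(-1, 139)), Rational(1, 15)) = Mul(Rational(-38, 139), Rational(1, 15)) = Rational(-38, 2085) ≈ -0.018225)
Function('E')(n, c) = Rational(9, 7) (Function('E')(n, c) = Add(Rational(9, 7), Mul(Rational(1, 7), Add(c, Mul(-1, c)))) = Add(Rational(9, 7), Mul(Rational(1, 7), 0)) = Add(Rational(9, 7), 0) = Rational(9, 7))
Add(Function('E')(Pow(Add(Z, -95), -1), -96), Function('u')(Function('D')(5))) = Add(Rational(9, 7), -21) = Rational(-138, 7)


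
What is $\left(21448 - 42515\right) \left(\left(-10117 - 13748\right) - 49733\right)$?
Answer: $1550489066$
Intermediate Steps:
$\left(21448 - 42515\right) \left(\left(-10117 - 13748\right) - 49733\right) = - 21067 \left(\left(-10117 - 13748\right) - 49733\right) = - 21067 \left(-23865 - 49733\right) = \left(-21067\right) \left(-73598\right) = 1550489066$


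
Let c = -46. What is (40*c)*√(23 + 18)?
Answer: -1840*√41 ≈ -11782.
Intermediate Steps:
(40*c)*√(23 + 18) = (40*(-46))*√(23 + 18) = -1840*√41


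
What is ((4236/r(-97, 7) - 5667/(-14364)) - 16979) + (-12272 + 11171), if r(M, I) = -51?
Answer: -1478368223/81396 ≈ -18163.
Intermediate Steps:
((4236/r(-97, 7) - 5667/(-14364)) - 16979) + (-12272 + 11171) = ((4236/(-51) - 5667/(-14364)) - 16979) + (-12272 + 11171) = ((4236*(-1/51) - 5667*(-1/14364)) - 16979) - 1101 = ((-1412/17 + 1889/4788) - 16979) - 1101 = (-6728543/81396 - 16979) - 1101 = -1388751227/81396 - 1101 = -1478368223/81396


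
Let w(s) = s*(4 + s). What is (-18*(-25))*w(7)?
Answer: 34650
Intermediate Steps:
(-18*(-25))*w(7) = (-18*(-25))*(7*(4 + 7)) = 450*(7*11) = 450*77 = 34650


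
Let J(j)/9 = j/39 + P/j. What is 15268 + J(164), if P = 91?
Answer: 32642711/2132 ≈ 15311.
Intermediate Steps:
J(j) = 819/j + 3*j/13 (J(j) = 9*(j/39 + 91/j) = 9*(91/j + j/39) = 819/j + 3*j/13)
15268 + J(164) = 15268 + (819/164 + (3/13)*164) = 15268 + (819*(1/164) + 492/13) = 15268 + (819/164 + 492/13) = 15268 + 91335/2132 = 32642711/2132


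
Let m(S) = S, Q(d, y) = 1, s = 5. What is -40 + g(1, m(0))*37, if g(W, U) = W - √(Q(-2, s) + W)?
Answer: -3 - 37*√2 ≈ -55.326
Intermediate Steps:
g(W, U) = W - √(1 + W)
-40 + g(1, m(0))*37 = -40 + (1 - √(1 + 1))*37 = -40 + (1 - √2)*37 = -40 + (37 - 37*√2) = -3 - 37*√2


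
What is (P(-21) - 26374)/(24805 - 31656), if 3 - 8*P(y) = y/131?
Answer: 445799/115804 ≈ 3.8496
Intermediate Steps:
P(y) = 3/8 - y/1048 (P(y) = 3/8 - y/(8*131) = 3/8 - y/1048)
(P(-21) - 26374)/(24805 - 31656) = ((3/8 - 1/1048*(-21)) - 26374)/(24805 - 31656) = ((3/8 + 21/1048) - 26374)/(-6851) = (207/524 - 26374)*(-1/6851) = -13819769/524*(-1/6851) = 445799/115804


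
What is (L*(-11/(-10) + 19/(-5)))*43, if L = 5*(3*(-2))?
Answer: 3483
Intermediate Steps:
L = -30 (L = 5*(-6) = -30)
(L*(-11/(-10) + 19/(-5)))*43 = -30*(-11/(-10) + 19/(-5))*43 = -30*(-11*(-⅒) + 19*(-⅕))*43 = -30*(11/10 - 19/5)*43 = -30*(-27/10)*43 = 81*43 = 3483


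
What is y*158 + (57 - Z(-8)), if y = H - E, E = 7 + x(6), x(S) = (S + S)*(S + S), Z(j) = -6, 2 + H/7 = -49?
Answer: -80201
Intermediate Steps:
H = -357 (H = -14 + 7*(-49) = -14 - 343 = -357)
x(S) = 4*S**2 (x(S) = (2*S)*(2*S) = 4*S**2)
E = 151 (E = 7 + 4*6**2 = 7 + 4*36 = 7 + 144 = 151)
y = -508 (y = -357 - 1*151 = -357 - 151 = -508)
y*158 + (57 - Z(-8)) = -508*158 + (57 - 1*(-6)) = -80264 + (57 + 6) = -80264 + 63 = -80201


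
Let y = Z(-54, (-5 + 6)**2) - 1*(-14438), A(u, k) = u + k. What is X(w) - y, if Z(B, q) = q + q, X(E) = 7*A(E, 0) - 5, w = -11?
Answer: -14522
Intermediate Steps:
A(u, k) = k + u
X(E) = -5 + 7*E (X(E) = 7*(0 + E) - 5 = 7*E - 5 = -5 + 7*E)
Z(B, q) = 2*q
y = 14440 (y = 2*(-5 + 6)**2 - 1*(-14438) = 2*1**2 + 14438 = 2*1 + 14438 = 2 + 14438 = 14440)
X(w) - y = (-5 + 7*(-11)) - 1*14440 = (-5 - 77) - 14440 = -82 - 14440 = -14522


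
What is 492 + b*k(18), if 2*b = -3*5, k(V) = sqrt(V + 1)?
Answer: 492 - 15*sqrt(19)/2 ≈ 459.31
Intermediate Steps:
k(V) = sqrt(1 + V)
b = -15/2 (b = (-3*5)/2 = (1/2)*(-15) = -15/2 ≈ -7.5000)
492 + b*k(18) = 492 - 15*sqrt(1 + 18)/2 = 492 - 15*sqrt(19)/2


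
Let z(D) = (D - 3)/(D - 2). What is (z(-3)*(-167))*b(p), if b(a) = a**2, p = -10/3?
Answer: -6680/3 ≈ -2226.7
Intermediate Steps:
z(D) = (-3 + D)/(-2 + D)
p = -10/3 ≈ -3.3333
(z(-3)*(-167))*b(p) = (((-3 - 3)/(-2 - 3))*(-167))*(-10/3)**2 = ((-6/(-5))*(-167))*(100/9) = (-1/5*(-6)*(-167))*(100/9) = ((6/5)*(-167))*(100/9) = -1002/5*100/9 = -6680/3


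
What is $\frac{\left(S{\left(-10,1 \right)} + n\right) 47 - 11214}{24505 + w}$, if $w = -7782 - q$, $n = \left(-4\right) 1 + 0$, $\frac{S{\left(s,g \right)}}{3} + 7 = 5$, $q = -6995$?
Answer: $- \frac{5842}{11859} \approx -0.49262$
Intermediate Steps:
$S{\left(s,g \right)} = -6$ ($S{\left(s,g \right)} = -21 + 3 \cdot 5 = -21 + 15 = -6$)
$n = -4$ ($n = -4 + 0 = -4$)
$w = -787$ ($w = -7782 - -6995 = -7782 + 6995 = -787$)
$\frac{\left(S{\left(-10,1 \right)} + n\right) 47 - 11214}{24505 + w} = \frac{\left(-6 - 4\right) 47 - 11214}{24505 - 787} = \frac{\left(-10\right) 47 - 11214}{23718} = \left(-470 - 11214\right) \frac{1}{23718} = \left(-11684\right) \frac{1}{23718} = - \frac{5842}{11859}$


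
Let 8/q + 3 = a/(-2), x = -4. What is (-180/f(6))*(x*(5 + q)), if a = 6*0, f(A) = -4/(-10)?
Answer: 4200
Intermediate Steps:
f(A) = ⅖ (f(A) = -4*(-⅒) = ⅖)
a = 0
q = -8/3 (q = 8/(-3 + 0/(-2)) = 8/(-3 + 0*(-½)) = 8/(-3 + 0) = 8/(-3) = 8*(-⅓) = -8/3 ≈ -2.6667)
(-180/f(6))*(x*(5 + q)) = (-180/⅖)*(-4*(5 - 8/3)) = (-180*5/2)*(-4*7/3) = -450*(-28/3) = 4200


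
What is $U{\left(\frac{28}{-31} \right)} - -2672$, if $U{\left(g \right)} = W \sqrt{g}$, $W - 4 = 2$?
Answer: $2672 + \frac{12 i \sqrt{217}}{31} \approx 2672.0 + 5.7023 i$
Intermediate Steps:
$W = 6$ ($W = 4 + 2 = 6$)
$U{\left(g \right)} = 6 \sqrt{g}$
$U{\left(\frac{28}{-31} \right)} - -2672 = 6 \sqrt{\frac{28}{-31}} - -2672 = 6 \sqrt{28 \left(- \frac{1}{31}\right)} + 2672 = 6 \sqrt{- \frac{28}{31}} + 2672 = 6 \frac{2 i \sqrt{217}}{31} + 2672 = \frac{12 i \sqrt{217}}{31} + 2672 = 2672 + \frac{12 i \sqrt{217}}{31}$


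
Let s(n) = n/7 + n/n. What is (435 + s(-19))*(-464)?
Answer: -1407312/7 ≈ -2.0104e+5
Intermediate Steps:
s(n) = 1 + n/7 (s(n) = n*(⅐) + 1 = n/7 + 1 = 1 + n/7)
(435 + s(-19))*(-464) = (435 + (1 + (⅐)*(-19)))*(-464) = (435 + (1 - 19/7))*(-464) = (435 - 12/7)*(-464) = (3033/7)*(-464) = -1407312/7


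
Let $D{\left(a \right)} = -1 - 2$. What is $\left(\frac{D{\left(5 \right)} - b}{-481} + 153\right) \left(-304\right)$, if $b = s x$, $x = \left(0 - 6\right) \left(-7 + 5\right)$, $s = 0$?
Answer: $- \frac{22373184}{481} \approx -46514.0$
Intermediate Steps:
$x = 12$ ($x = \left(-6\right) \left(-2\right) = 12$)
$D{\left(a \right)} = -3$ ($D{\left(a \right)} = -1 - 2 = -3$)
$b = 0$ ($b = 0 \cdot 12 = 0$)
$\left(\frac{D{\left(5 \right)} - b}{-481} + 153\right) \left(-304\right) = \left(\frac{-3 - 0}{-481} + 153\right) \left(-304\right) = \left(\left(-3 + 0\right) \left(- \frac{1}{481}\right) + 153\right) \left(-304\right) = \left(\left(-3\right) \left(- \frac{1}{481}\right) + 153\right) \left(-304\right) = \left(\frac{3}{481} + 153\right) \left(-304\right) = \frac{73596}{481} \left(-304\right) = - \frac{22373184}{481}$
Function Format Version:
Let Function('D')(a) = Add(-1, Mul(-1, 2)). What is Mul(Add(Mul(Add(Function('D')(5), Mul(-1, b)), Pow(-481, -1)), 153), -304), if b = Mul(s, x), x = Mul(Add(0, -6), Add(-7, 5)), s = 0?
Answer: Rational(-22373184, 481) ≈ -46514.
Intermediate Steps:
x = 12 (x = Mul(-6, -2) = 12)
Function('D')(a) = -3 (Function('D')(a) = Add(-1, -2) = -3)
b = 0 (b = Mul(0, 12) = 0)
Mul(Add(Mul(Add(Function('D')(5), Mul(-1, b)), Pow(-481, -1)), 153), -304) = Mul(Add(Mul(Add(-3, Mul(-1, 0)), Pow(-481, -1)), 153), -304) = Mul(Add(Mul(Add(-3, 0), Rational(-1, 481)), 153), -304) = Mul(Add(Mul(-3, Rational(-1, 481)), 153), -304) = Mul(Add(Rational(3, 481), 153), -304) = Mul(Rational(73596, 481), -304) = Rational(-22373184, 481)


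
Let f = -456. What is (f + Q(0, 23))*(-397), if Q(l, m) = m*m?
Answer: -28981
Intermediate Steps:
Q(l, m) = m²
(f + Q(0, 23))*(-397) = (-456 + 23²)*(-397) = (-456 + 529)*(-397) = 73*(-397) = -28981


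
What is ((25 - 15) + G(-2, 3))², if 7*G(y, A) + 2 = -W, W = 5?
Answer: 81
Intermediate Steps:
G(y, A) = -1 (G(y, A) = -2/7 + (-1*5)/7 = -2/7 + (⅐)*(-5) = -2/7 - 5/7 = -1)
((25 - 15) + G(-2, 3))² = ((25 - 15) - 1)² = (10 - 1)² = 9² = 81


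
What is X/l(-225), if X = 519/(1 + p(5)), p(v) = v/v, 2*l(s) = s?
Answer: -173/75 ≈ -2.3067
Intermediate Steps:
l(s) = s/2
p(v) = 1
X = 519/2 (X = 519/(1 + 1) = 519/2 ≈ 259.50)
X/l(-225) = 519/(2*(((½)*(-225)))) = 519/(2*(-225/2)) = (519/2)*(-2/225) = -173/75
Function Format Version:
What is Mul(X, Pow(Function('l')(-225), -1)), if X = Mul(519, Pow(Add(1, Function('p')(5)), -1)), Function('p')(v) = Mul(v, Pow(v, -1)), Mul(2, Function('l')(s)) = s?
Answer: Rational(-173, 75) ≈ -2.3067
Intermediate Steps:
Function('l')(s) = Mul(Rational(1, 2), s)
Function('p')(v) = 1
X = Rational(519, 2) (X = Mul(519, Pow(Add(1, 1), -1)) = Mul(519, Pow(2, -1)) = Mul(519, Rational(1, 2)) = Rational(519, 2) ≈ 259.50)
Mul(X, Pow(Function('l')(-225), -1)) = Mul(Rational(519, 2), Pow(Mul(Rational(1, 2), -225), -1)) = Mul(Rational(519, 2), Pow(Rational(-225, 2), -1)) = Mul(Rational(519, 2), Rational(-2, 225)) = Rational(-173, 75)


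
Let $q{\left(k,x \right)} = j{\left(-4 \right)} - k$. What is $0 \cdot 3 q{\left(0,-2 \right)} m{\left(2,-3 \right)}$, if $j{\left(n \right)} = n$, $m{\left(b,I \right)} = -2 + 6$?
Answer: $0$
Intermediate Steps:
$m{\left(b,I \right)} = 4$
$q{\left(k,x \right)} = -4 - k$
$0 \cdot 3 q{\left(0,-2 \right)} m{\left(2,-3 \right)} = 0 \cdot 3 \left(-4 - 0\right) 4 = 0 \left(-4 + 0\right) 4 = 0 \left(-4\right) 4 = 0 \cdot 4 = 0$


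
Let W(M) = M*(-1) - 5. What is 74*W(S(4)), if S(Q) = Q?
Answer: -666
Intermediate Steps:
W(M) = -5 - M (W(M) = -M - 5 = -5 - M)
74*W(S(4)) = 74*(-5 - 1*4) = 74*(-5 - 4) = 74*(-9) = -666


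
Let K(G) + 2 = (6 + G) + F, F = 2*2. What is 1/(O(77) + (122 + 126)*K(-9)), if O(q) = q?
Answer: -1/171 ≈ -0.0058480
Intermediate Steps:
F = 4
K(G) = 8 + G (K(G) = -2 + ((6 + G) + 4) = -2 + (10 + G) = 8 + G)
1/(O(77) + (122 + 126)*K(-9)) = 1/(77 + (122 + 126)*(8 - 9)) = 1/(77 + 248*(-1)) = 1/(77 - 248) = 1/(-171) = -1/171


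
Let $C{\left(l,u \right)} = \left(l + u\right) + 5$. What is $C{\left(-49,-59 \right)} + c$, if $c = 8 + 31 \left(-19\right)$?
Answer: $-684$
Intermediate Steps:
$C{\left(l,u \right)} = 5 + l + u$
$c = -581$ ($c = 8 - 589 = -581$)
$C{\left(-49,-59 \right)} + c = \left(5 - 49 - 59\right) - 581 = -103 - 581 = -684$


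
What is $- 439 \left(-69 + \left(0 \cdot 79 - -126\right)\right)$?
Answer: $-25023$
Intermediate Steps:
$- 439 \left(-69 + \left(0 \cdot 79 - -126\right)\right) = - 439 \left(-69 + \left(0 + 126\right)\right) = - 439 \left(-69 + 126\right) = \left(-439\right) 57 = -25023$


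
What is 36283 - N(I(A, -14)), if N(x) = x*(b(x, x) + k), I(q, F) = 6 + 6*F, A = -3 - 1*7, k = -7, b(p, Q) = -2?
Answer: 35581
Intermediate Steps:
A = -10 (A = -3 - 7 = -10)
N(x) = -9*x (N(x) = x*(-2 - 7) = x*(-9) = -9*x)
36283 - N(I(A, -14)) = 36283 - (-9)*(6 + 6*(-14)) = 36283 - (-9)*(6 - 84) = 36283 - (-9)*(-78) = 36283 - 1*702 = 36283 - 702 = 35581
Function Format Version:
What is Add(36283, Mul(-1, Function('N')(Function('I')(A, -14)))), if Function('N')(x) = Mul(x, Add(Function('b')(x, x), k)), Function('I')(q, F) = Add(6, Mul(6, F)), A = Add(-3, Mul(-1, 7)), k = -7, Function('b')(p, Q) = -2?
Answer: 35581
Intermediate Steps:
A = -10 (A = Add(-3, -7) = -10)
Function('N')(x) = Mul(-9, x) (Function('N')(x) = Mul(x, Add(-2, -7)) = Mul(x, -9) = Mul(-9, x))
Add(36283, Mul(-1, Function('N')(Function('I')(A, -14)))) = Add(36283, Mul(-1, Mul(-9, Add(6, Mul(6, -14))))) = Add(36283, Mul(-1, Mul(-9, Add(6, -84)))) = Add(36283, Mul(-1, Mul(-9, -78))) = Add(36283, Mul(-1, 702)) = Add(36283, -702) = 35581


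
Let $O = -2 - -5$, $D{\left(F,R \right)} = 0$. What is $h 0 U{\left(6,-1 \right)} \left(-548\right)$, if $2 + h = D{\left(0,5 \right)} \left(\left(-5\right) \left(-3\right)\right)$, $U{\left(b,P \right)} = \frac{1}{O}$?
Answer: $0$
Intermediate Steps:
$O = 3$ ($O = -2 + 5 = 3$)
$U{\left(b,P \right)} = \frac{1}{3}$
$h = -2$ ($h = -2 + 0 \left(\left(-5\right) \left(-3\right)\right) = -2 + 0 \cdot 15 = -2 + 0 = -2$)
$h 0 U{\left(6,-1 \right)} \left(-548\right) = \left(-2\right) 0 \cdot \frac{1}{3} \left(-548\right) = 0 \cdot \frac{1}{3} \left(-548\right) = 0 \left(-548\right) = 0$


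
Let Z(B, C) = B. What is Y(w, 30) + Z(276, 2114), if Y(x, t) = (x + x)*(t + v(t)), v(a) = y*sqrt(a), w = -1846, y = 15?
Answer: -110484 - 55380*sqrt(30) ≈ -4.1381e+5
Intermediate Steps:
v(a) = 15*sqrt(a)
Y(x, t) = 2*x*(t + 15*sqrt(t)) (Y(x, t) = (x + x)*(t + 15*sqrt(t)) = (2*x)*(t + 15*sqrt(t)) = 2*x*(t + 15*sqrt(t)))
Y(w, 30) + Z(276, 2114) = 2*(-1846)*(30 + 15*sqrt(30)) + 276 = (-110760 - 55380*sqrt(30)) + 276 = -110484 - 55380*sqrt(30)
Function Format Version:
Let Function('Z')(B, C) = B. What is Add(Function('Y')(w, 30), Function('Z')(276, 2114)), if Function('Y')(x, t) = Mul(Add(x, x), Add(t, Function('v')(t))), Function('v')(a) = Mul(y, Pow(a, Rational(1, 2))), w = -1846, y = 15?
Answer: Add(-110484, Mul(-55380, Pow(30, Rational(1, 2)))) ≈ -4.1381e+5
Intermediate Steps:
Function('v')(a) = Mul(15, Pow(a, Rational(1, 2)))
Function('Y')(x, t) = Mul(2, x, Add(t, Mul(15, Pow(t, Rational(1, 2))))) (Function('Y')(x, t) = Mul(Add(x, x), Add(t, Mul(15, Pow(t, Rational(1, 2))))) = Mul(Mul(2, x), Add(t, Mul(15, Pow(t, Rational(1, 2))))) = Mul(2, x, Add(t, Mul(15, Pow(t, Rational(1, 2))))))
Add(Function('Y')(w, 30), Function('Z')(276, 2114)) = Add(Mul(2, -1846, Add(30, Mul(15, Pow(30, Rational(1, 2))))), 276) = Add(Add(-110760, Mul(-55380, Pow(30, Rational(1, 2)))), 276) = Add(-110484, Mul(-55380, Pow(30, Rational(1, 2))))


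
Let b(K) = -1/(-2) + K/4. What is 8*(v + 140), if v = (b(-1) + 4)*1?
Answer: 1154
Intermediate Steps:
b(K) = ½ + K/4 (b(K) = -1*(-½) + K*(¼) = ½ + K/4)
v = 17/4 (v = ((½ + (¼)*(-1)) + 4)*1 = ((½ - ¼) + 4)*1 = (¼ + 4)*1 = (17/4)*1 = 17/4 ≈ 4.2500)
8*(v + 140) = 8*(17/4 + 140) = 8*(577/4) = 1154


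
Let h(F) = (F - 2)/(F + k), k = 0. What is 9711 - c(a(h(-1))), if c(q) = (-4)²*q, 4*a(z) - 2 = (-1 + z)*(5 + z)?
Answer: 9639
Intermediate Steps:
h(F) = (-2 + F)/F (h(F) = (F - 2)/(F + 0) = (-2 + F)/F)
a(z) = ½ + (-1 + z)*(5 + z)/4 (a(z) = ½ + ((-1 + z)*(5 + z))/4 = ½ + (-1 + z)*(5 + z)/4)
c(q) = 16*q
9711 - c(a(h(-1))) = 9711 - 16*(-¾ + (-2 - 1)/(-1) + ((-2 - 1)/(-1))²/4) = 9711 - 16*(-¾ - 1*(-3) + (-1*(-3))²/4) = 9711 - 16*(-¾ + 3 + (¼)*3²) = 9711 - 16*(-¾ + 3 + (¼)*9) = 9711 - 16*(-¾ + 3 + 9/4) = 9711 - 16*9/2 = 9711 - 1*72 = 9711 - 72 = 9639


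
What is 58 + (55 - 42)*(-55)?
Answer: -657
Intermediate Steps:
58 + (55 - 42)*(-55) = 58 + 13*(-55) = 58 - 715 = -657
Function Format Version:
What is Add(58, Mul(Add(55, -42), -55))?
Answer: -657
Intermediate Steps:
Add(58, Mul(Add(55, -42), -55)) = Add(58, Mul(13, -55)) = Add(58, -715) = -657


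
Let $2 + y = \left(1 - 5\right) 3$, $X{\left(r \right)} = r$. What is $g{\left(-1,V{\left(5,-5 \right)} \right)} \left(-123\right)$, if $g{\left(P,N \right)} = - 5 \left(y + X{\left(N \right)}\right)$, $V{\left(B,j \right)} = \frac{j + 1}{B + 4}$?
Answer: $- \frac{26650}{3} \approx -8883.3$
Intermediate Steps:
$V{\left(B,j \right)} = \frac{1 + j}{4 + B}$
$y = -14$ ($y = -2 + \left(1 - 5\right) 3 = -2 - 12 = -14$)
$g{\left(P,N \right)} = 70 - 5 N$ ($g{\left(P,N \right)} = - 5 \left(-14 + N\right) = 70 - 5 N$)
$g{\left(-1,V{\left(5,-5 \right)} \right)} \left(-123\right) = \left(70 - 5 \frac{1 - 5}{4 + 5}\right) \left(-123\right) = \left(70 - 5 \cdot \frac{1}{9} \left(-4\right)\right) \left(-123\right) = \left(70 - - \frac{20}{9}\right) \left(-123\right) = \left(70 + \frac{20}{9}\right) \left(-123\right) = \frac{650}{9} \left(-123\right) = - \frac{26650}{3}$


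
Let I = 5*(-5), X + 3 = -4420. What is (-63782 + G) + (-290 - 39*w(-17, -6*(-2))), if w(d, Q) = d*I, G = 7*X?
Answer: -111608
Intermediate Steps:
X = -4423 (X = -3 - 4420 = -4423)
G = -30961 (G = 7*(-4423) = -30961)
I = -25
w(d, Q) = -25*d (w(d, Q) = d*(-25) = -25*d)
(-63782 + G) + (-290 - 39*w(-17, -6*(-2))) = (-63782 - 30961) + (-290 - (-975)*(-17)) = -94743 + (-290 - 39*425) = -94743 + (-290 - 16575) = -94743 - 16865 = -111608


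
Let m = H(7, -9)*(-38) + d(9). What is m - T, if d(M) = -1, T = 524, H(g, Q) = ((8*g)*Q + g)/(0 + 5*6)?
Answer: 1568/15 ≈ 104.53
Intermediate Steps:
H(g, Q) = g/30 + 4*Q*g/15 (H(g, Q) = (8*Q*g + g)/(0 + 30) = (g + 8*Q*g)/30 = (g + 8*Q*g)*(1/30) = g/30 + 4*Q*g/15)
m = 9428/15 (m = ((1/30)*7*(1 + 8*(-9)))*(-38) - 1 = ((1/30)*7*(1 - 72))*(-38) - 1 = ((1/30)*7*(-71))*(-38) - 1 = -497/30*(-38) - 1 = 9443/15 - 1 = 9428/15 ≈ 628.53)
m - T = 9428/15 - 1*524 = 9428/15 - 524 = 1568/15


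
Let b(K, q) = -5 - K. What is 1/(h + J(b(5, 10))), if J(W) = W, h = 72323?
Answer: 1/72313 ≈ 1.3829e-5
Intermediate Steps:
1/(h + J(b(5, 10))) = 1/(72323 + (-5 - 1*5)) = 1/(72323 + (-5 - 5)) = 1/(72323 - 10) = 1/72313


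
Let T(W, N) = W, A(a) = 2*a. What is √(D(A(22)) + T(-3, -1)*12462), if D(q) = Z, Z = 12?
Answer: I*√37374 ≈ 193.32*I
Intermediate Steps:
D(q) = 12
√(D(A(22)) + T(-3, -1)*12462) = √(12 - 3*12462) = √(12 - 37386) = √(-37374) = I*√37374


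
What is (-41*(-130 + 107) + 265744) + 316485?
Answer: 583172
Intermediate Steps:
(-41*(-130 + 107) + 265744) + 316485 = (-41*(-23) + 265744) + 316485 = (943 + 265744) + 316485 = 266687 + 316485 = 583172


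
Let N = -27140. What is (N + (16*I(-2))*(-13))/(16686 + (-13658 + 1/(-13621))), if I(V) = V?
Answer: -121335868/13748129 ≈ -8.8256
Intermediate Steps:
(N + (16*I(-2))*(-13))/(16686 + (-13658 + 1/(-13621))) = (-27140 + (16*(-2))*(-13))/(16686 + (-13658 + 1/(-13621))) = (-27140 - 32*(-13))/(16686 + (-13658 - 1/13621)) = (-27140 + 416)/(16686 - 186035619/13621) = -26724/41244387/13621 = -26724*13621/41244387 = -121335868/13748129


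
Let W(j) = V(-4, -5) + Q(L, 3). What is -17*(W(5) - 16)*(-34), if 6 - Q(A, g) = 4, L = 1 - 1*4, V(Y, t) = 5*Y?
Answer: -19652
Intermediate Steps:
L = -3 (L = 1 - 4 = -3)
Q(A, g) = 2 (Q(A, g) = 6 - 1*4 = 6 - 4 = 2)
W(j) = -18 (W(j) = 5*(-4) + 2 = -20 + 2 = -18)
-17*(W(5) - 16)*(-34) = -17*(-18 - 16)*(-34) = -17*(-34)*(-34) = 578*(-34) = -19652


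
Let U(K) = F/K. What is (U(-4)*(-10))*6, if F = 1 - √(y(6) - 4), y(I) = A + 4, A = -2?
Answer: 15 - 15*I*√2 ≈ 15.0 - 21.213*I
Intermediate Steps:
y(I) = 2 (y(I) = -2 + 4 = 2)
F = 1 - I*√2 (F = 1 - √(2 - 4) = 1 - √(-2) = 1 - I*√2 ≈ 1.0 - 1.4142*I)
U(K) = (1 - I*√2)/K
(U(-4)*(-10))*6 = (((1 - I*√2)/(-4))*(-10))*6 = (-(1 - I*√2)/4*(-10))*6 = ((-¼ + I*√2/4)*(-10))*6 = (5/2 - 5*I*√2/2)*6 = 15 - 15*I*√2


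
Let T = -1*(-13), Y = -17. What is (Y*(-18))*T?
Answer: 3978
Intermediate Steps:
T = 13
(Y*(-18))*T = -17*(-18)*13 = 306*13 = 3978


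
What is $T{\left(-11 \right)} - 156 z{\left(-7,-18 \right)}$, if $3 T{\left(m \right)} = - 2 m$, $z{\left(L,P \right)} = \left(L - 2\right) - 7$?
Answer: $\frac{7510}{3} \approx 2503.3$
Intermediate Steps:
$z{\left(L,P \right)} = -9 + L$ ($z{\left(L,P \right)} = \left(-2 + L\right) - 7 = -9 + L$)
$T{\left(m \right)} = - \frac{2 m}{3}$ ($T{\left(m \right)} = \frac{\left(-2\right) m}{3} = - \frac{2 m}{3}$)
$T{\left(-11 \right)} - 156 z{\left(-7,-18 \right)} = \left(- \frac{2}{3}\right) \left(-11\right) - 156 \left(-9 - 7\right) = \frac{22}{3} - -2496 = \frac{22}{3} + 2496 = \frac{7510}{3}$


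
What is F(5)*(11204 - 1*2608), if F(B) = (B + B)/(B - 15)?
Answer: -8596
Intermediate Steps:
F(B) = 2*B/(-15 + B) (F(B) = (2*B)/(-15 + B) = 2*B/(-15 + B))
F(5)*(11204 - 1*2608) = (2*5/(-15 + 5))*(11204 - 1*2608) = (2*5/(-10))*(11204 - 2608) = (2*5*(-⅒))*8596 = -1*8596 = -8596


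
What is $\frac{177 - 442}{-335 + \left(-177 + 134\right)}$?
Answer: $\frac{265}{378} \approx 0.70106$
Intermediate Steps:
$\frac{177 - 442}{-335 + \left(-177 + 134\right)} = - \frac{265}{-335 - 43} = - \frac{265}{-378} = \left(-265\right) \left(- \frac{1}{378}\right) = \frac{265}{378}$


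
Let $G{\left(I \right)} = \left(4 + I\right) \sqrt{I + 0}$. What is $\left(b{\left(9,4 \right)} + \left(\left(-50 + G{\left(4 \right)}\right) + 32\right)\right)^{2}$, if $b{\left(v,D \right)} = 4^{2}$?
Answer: $196$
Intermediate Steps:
$b{\left(v,D \right)} = 16$
$G{\left(I \right)} = \sqrt{I} \left(4 + I\right)$ ($G{\left(I \right)} = \left(4 + I\right) \sqrt{I} = \sqrt{I} \left(4 + I\right)$)
$\left(b{\left(9,4 \right)} + \left(\left(-50 + G{\left(4 \right)}\right) + 32\right)\right)^{2} = \left(16 + \left(\left(-50 + \sqrt{4} \left(4 + 4\right)\right) + 32\right)\right)^{2} = \left(16 + \left(\left(-50 + 2 \cdot 8\right) + 32\right)\right)^{2} = \left(16 + \left(\left(-50 + 16\right) + 32\right)\right)^{2} = \left(16 + \left(-34 + 32\right)\right)^{2} = \left(16 - 2\right)^{2} = 14^{2} = 196$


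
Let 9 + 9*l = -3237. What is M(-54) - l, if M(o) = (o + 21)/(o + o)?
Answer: 12995/36 ≈ 360.97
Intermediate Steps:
l = -1082/3 (l = -1 + (⅑)*(-3237) = -1 - 1079/3 = -1082/3 ≈ -360.67)
M(o) = (21 + o)/(2*o) (M(o) = (21 + o)/((2*o)) = (21 + o)*(1/(2*o)) = (21 + o)/(2*o))
M(-54) - l = (½)*(21 - 54)/(-54) - 1*(-1082/3) = (½)*(-1/54)*(-33) + 1082/3 = 11/36 + 1082/3 = 12995/36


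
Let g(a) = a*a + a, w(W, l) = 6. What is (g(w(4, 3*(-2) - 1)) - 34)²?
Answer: 64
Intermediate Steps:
g(a) = a + a² (g(a) = a² + a = a + a²)
(g(w(4, 3*(-2) - 1)) - 34)² = (6*(1 + 6) - 34)² = (6*7 - 34)² = (42 - 34)² = 8² = 64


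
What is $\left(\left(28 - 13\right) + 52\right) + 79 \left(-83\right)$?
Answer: $-6490$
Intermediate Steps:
$\left(\left(28 - 13\right) + 52\right) + 79 \left(-83\right) = \left(15 + 52\right) - 6557 = 67 - 6557 = -6490$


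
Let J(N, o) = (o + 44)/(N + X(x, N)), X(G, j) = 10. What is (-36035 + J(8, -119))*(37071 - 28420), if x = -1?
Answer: -1870648985/6 ≈ -3.1177e+8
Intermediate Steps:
J(N, o) = (44 + o)/(10 + N) (J(N, o) = (o + 44)/(N + 10) = (44 + o)/(10 + N))
(-36035 + J(8, -119))*(37071 - 28420) = (-36035 + (44 - 119)/(10 + 8))*(37071 - 28420) = (-36035 - 75/18)*8651 = (-36035 + (1/18)*(-75))*8651 = (-36035 - 25/6)*8651 = -216235/6*8651 = -1870648985/6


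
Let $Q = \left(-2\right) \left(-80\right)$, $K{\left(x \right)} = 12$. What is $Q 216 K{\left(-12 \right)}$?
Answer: $414720$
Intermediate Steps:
$Q = 160$
$Q 216 K{\left(-12 \right)} = 160 \cdot 216 \cdot 12 = 34560 \cdot 12 = 414720$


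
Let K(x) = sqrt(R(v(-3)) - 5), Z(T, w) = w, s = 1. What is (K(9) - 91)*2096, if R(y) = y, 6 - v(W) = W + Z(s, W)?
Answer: -190736 + 2096*sqrt(7) ≈ -1.8519e+5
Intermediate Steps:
v(W) = 6 - 2*W (v(W) = 6 - (W + W) = 6 - 2*W)
K(x) = sqrt(7) (K(x) = sqrt((6 - 2*(-3)) - 5) = sqrt((6 + 6) - 5) = sqrt(12 - 5) = sqrt(7))
(K(9) - 91)*2096 = (sqrt(7) - 91)*2096 = (-91 + sqrt(7))*2096 = -190736 + 2096*sqrt(7)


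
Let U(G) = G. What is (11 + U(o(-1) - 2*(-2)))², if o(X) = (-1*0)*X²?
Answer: 225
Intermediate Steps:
o(X) = 0 (o(X) = 0*X² = 0)
(11 + U(o(-1) - 2*(-2)))² = (11 + (0 - 2*(-2)))² = (11 + (0 + 4))² = (11 + 4)² = 15² = 225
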